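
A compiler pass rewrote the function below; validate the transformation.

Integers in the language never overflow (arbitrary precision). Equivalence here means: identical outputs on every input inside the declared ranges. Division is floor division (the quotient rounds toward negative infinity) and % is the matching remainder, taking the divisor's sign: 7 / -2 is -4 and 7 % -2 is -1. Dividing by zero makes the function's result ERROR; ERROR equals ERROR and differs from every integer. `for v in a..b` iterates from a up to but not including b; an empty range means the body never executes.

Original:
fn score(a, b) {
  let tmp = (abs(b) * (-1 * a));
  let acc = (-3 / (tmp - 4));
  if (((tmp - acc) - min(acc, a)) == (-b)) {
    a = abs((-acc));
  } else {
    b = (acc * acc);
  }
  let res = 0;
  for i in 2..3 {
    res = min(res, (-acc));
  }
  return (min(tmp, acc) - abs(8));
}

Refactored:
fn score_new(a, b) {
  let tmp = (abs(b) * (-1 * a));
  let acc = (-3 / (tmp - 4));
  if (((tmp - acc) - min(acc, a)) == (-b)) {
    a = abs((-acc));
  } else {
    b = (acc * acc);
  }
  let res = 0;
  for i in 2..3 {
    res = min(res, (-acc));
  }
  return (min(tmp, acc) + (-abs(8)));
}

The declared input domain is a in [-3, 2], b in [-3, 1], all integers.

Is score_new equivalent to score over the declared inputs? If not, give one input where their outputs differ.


Comparing the listings, the differences include: arithmetic usage differs.
One worked example (a=1, b=-3) — score: tmp = -3; acc = 0; (((tmp - acc) - min(acc, a)) == (-b)) -> false; b = 0; res = 0; [i=2]; res = 0; return -11; score_new: tmp = -3; acc = 0; (((tmp - acc) - min(acc, a)) == (-b)) -> false; b = 0; res = 0; [i=2]; res = 0; return -11; agreement on -11.
Checked all 30 inputs in the declared domain: the outputs agree on every one.
verdict: equivalent


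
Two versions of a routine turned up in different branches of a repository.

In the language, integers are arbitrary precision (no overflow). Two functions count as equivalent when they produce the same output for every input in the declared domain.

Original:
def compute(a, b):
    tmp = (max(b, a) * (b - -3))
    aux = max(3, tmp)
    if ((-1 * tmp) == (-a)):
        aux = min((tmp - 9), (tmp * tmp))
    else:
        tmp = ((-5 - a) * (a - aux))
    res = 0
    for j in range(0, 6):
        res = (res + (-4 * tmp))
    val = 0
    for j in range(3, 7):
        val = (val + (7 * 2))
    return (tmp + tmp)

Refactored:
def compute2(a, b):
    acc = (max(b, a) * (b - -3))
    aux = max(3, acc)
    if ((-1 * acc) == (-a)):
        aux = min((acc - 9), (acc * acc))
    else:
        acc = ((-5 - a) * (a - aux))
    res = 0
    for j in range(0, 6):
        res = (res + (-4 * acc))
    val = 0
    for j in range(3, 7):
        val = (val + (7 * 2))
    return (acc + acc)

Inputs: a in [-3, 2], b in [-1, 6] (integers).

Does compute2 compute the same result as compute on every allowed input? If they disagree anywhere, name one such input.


Behavior is preserved: although local variable names differ, the outputs never diverge.
Tracing a=-2, b=3: compute: tmp becomes 18; next aux becomes 18; next ((-1 * tmp) == (-a)) evaluates to false; next tmp becomes 60; next res becomes 0; next at j=0:; next res becomes -240; next at j=1:; next res becomes -480; next at j=2:; next res becomes -720; next at j=3:; next res becomes -960; next at j=4:; next res becomes -1200; next at j=5:; next res becomes -1440; next val becomes 0; next at j=3:; next val becomes 14; next at j=4:; next val becomes 28; next at j=5:; next val becomes 42; next at j=6:; next val becomes 56; next final value 120 | compute2: acc becomes 18; next aux becomes 18; next ((-1 * acc) == (-a)) evaluates to false; next acc becomes 60; next res becomes 0; next at j=0:; next res becomes -240; next at j=1:; next res becomes -480; next at j=2:; next res becomes -720; next at j=3:; next res becomes -960; next at j=4:; next res becomes -1200; next at j=5:; next res becomes -1440; next val becomes 0; next at j=3:; next val becomes 14; next at j=4:; next val becomes 28; next at j=5:; next val becomes 42; next at j=6:; next val becomes 56; next final value 120 — matching result 120.
Checked all 48 inputs in the declared domain: the outputs agree on every one.
verdict: equivalent


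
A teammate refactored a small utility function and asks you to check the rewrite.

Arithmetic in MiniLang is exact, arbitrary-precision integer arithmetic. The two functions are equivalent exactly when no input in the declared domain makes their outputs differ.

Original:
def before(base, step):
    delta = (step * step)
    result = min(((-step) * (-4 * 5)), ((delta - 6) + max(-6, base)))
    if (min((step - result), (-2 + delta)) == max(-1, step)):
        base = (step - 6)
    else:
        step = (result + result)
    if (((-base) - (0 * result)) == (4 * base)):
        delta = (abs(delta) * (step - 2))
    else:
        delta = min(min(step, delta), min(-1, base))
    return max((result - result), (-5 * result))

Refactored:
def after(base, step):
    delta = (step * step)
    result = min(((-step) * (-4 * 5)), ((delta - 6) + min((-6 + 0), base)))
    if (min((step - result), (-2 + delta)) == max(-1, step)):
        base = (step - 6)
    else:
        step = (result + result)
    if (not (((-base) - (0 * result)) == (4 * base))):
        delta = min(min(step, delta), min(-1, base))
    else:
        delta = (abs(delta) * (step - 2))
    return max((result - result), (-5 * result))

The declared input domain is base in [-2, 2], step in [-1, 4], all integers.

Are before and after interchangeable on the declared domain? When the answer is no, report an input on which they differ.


At base=-2, step=0: before gives 40, after gives 60.
verdict: not equivalent; witness: base=-2, step=0


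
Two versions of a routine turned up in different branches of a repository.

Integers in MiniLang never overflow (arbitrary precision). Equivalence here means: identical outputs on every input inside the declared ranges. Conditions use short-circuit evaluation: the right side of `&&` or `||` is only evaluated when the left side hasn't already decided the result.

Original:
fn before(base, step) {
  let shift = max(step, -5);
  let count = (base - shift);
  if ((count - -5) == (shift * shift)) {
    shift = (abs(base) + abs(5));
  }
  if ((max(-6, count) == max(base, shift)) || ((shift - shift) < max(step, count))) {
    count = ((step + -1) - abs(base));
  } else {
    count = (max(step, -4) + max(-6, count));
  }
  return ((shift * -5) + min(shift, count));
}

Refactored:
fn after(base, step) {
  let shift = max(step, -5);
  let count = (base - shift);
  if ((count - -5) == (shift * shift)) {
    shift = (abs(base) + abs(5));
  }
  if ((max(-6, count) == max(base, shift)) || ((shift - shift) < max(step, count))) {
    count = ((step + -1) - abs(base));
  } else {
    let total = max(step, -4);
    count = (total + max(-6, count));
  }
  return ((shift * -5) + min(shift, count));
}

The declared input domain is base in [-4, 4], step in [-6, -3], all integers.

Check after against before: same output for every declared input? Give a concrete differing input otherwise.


This is a faithful refactor — statement counts differ, local variable names differ, but the computed results match everywhere.
As a probe, take base=-3, step=-4: before runs shift becomes -4; next count becomes 1; next ((count - -5) == (shift * shift)) evaluates to false; next ((max(-6, count) == max(base, shift)) || ((shift - shift) < max(step, count))) evaluates to true; next count becomes -8; next final value 12; after runs shift becomes -4; next count becomes 1; next ((count - -5) == (shift * shift)) evaluates to false; next ((max(-6, count) == max(base, shift)) || ((shift - shift) < max(step, count))) evaluates to true; next count becomes -8; next final value 12; both end at 12.
Every one of the 36 inputs gives matching results.
verdict: equivalent


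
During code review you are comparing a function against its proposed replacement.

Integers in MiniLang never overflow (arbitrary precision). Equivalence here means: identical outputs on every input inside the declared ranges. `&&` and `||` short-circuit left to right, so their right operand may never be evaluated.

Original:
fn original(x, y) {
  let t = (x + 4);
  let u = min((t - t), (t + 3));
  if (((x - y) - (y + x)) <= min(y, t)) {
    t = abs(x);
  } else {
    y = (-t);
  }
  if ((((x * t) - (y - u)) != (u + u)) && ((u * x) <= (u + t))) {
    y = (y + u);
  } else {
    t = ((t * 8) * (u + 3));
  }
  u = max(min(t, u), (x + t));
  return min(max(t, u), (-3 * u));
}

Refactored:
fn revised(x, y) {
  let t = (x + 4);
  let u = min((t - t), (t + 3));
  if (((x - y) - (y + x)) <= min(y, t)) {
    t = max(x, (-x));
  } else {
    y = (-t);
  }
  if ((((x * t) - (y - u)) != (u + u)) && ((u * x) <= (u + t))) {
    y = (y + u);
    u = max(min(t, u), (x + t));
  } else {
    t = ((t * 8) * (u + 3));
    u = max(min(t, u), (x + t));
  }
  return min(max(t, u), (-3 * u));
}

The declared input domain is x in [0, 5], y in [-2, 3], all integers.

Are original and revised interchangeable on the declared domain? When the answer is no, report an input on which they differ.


Side by side, the visible changes include: min/max/abs usage differs, plus statement counts differ, plus arithmetic usage differs.
Spot check at x=0, y=3 — original: t becomes 4; next u becomes 0; next (((x - y) - (y + x)) <= min(y, t)) evaluates to true; next t becomes 0; next ((((x * t) - (y - u)) != (u + u)) && ((u * x) <= (u + t))) evaluates to true; next y becomes 3; next u becomes 0; next final value 0. revised: t becomes 4; next u becomes 0; next (((x - y) - (y + x)) <= min(y, t)) evaluates to true; next t becomes 0; next ((((x * t) - (y - u)) != (u + u)) && ((u * x) <= (u + t))) evaluates to true; next y becomes 3; next u becomes 0; next final value 0. Both give 0.
Sweeping the whole domain (36 inputs) finds no disagreement.
verdict: equivalent


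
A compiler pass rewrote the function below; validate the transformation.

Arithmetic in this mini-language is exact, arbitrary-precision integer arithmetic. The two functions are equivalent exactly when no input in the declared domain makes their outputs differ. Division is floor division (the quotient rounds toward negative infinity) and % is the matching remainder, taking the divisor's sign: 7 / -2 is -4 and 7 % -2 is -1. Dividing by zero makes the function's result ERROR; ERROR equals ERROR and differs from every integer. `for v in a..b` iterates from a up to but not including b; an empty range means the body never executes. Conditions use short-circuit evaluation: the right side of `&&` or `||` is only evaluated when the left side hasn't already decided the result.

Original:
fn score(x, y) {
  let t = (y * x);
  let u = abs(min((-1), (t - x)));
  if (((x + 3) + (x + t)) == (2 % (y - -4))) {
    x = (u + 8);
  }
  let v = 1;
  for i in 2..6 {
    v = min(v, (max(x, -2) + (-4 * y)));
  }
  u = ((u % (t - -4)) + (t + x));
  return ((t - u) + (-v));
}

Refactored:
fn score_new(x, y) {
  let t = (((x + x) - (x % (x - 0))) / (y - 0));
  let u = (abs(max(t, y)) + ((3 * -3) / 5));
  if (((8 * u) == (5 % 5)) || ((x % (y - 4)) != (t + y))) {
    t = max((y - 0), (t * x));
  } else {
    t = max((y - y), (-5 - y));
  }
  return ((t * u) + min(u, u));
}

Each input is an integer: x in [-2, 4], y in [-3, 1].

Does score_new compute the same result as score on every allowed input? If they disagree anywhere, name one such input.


Run the pair on x=-2, y=-3.
score: t = 6; u = 1; (((x + 3) + (x + t)) == (2 % (y - -4))) -> false; v = 1; [i=2]; v = 1; [i=3]; v = 1; [i=4]; v = 1; [i=5]; v = 1; u = 5; return 0
score_new: t = 1; u = -1; (((8 * u) == (5 % 5)) || ((x % (y - 4)) != (t + y))) -> false; t = 0; return -1
0 vs -1 — the two versions disagree here.
verdict: not equivalent; witness: x=-2, y=-3


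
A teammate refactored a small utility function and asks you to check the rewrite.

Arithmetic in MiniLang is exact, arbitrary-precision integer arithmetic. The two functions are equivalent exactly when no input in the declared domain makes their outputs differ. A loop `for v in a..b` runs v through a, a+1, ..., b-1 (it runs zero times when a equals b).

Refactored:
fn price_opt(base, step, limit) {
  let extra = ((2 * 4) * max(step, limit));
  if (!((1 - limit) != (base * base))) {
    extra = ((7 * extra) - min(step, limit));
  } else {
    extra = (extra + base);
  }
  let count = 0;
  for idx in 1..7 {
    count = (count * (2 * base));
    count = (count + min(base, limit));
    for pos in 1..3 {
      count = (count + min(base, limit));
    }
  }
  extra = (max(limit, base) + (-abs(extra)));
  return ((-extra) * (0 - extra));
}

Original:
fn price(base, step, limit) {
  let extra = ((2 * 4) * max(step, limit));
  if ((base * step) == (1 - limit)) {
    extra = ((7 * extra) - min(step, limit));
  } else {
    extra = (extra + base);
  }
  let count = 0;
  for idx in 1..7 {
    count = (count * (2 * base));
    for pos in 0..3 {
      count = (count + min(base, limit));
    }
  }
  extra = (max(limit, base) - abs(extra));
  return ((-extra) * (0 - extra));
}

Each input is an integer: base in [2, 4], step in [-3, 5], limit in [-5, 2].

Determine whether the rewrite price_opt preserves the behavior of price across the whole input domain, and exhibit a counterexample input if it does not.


Input base=2, step=-3, limit=-3: 400 from price versus 26569 from price_opt.
verdict: not equivalent; witness: base=2, step=-3, limit=-3


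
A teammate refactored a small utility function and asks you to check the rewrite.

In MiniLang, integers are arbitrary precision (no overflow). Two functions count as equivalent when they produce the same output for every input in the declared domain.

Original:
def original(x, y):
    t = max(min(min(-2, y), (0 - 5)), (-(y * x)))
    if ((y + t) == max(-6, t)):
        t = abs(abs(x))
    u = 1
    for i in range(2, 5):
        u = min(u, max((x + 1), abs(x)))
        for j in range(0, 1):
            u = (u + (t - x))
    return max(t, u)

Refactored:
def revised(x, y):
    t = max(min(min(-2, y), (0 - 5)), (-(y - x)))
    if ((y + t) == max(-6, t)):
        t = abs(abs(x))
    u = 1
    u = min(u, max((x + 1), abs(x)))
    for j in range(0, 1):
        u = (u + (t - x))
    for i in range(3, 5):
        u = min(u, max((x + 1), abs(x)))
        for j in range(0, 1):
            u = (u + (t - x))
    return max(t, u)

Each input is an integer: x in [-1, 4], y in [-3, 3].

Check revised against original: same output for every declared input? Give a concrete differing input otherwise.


Input x=-1, y=-3: -3 from original versus 4 from revised.
verdict: not equivalent; witness: x=-1, y=-3


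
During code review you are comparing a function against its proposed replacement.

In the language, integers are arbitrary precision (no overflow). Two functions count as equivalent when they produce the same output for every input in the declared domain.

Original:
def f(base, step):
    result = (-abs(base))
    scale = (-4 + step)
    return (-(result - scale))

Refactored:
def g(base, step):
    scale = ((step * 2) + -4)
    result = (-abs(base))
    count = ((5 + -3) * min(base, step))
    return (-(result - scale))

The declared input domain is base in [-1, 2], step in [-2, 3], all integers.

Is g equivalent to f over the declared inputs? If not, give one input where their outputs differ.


Evaluate both at base=-1, step=-2.
f: result=-1, then scale=-6, then returns -5
g: scale=-8, then result=-1, then count=-4, then returns -7
-5 vs -7 — the two versions disagree here.
verdict: not equivalent; witness: base=-1, step=-2


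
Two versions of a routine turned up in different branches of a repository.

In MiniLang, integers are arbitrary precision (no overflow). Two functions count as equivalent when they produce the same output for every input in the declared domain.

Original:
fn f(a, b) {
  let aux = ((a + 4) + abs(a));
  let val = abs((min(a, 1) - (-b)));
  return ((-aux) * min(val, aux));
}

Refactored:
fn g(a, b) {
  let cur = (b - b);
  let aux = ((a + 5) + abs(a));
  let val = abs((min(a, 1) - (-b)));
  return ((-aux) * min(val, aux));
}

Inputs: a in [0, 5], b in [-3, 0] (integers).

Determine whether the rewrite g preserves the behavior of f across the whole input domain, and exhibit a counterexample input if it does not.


Evaluate both at a=0, b=-3.
f: aux = 4; val = 3; return -12
g: cur = 0; aux = 5; val = 3; return -15
-12 vs -15 — the two versions disagree here.
verdict: not equivalent; witness: a=0, b=-3


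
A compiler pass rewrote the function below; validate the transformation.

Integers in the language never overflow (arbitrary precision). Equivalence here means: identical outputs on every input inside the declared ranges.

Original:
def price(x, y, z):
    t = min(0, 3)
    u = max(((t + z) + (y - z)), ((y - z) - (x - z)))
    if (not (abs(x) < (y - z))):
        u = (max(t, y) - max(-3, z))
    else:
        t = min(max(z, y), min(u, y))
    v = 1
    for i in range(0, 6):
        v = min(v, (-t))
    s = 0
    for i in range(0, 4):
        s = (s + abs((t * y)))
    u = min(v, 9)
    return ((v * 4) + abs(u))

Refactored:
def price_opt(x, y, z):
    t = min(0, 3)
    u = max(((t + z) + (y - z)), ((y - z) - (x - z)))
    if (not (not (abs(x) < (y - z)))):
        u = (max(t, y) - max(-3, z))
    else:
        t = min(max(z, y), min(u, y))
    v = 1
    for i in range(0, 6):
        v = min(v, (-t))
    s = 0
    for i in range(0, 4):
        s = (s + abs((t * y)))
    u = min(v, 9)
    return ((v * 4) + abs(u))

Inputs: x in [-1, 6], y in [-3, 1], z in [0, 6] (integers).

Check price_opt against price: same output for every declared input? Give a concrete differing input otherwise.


Evaluate both at x=-1, y=-3, z=0.
price: t becomes 0; next u becomes -2; next (not (abs(x) < (y - z))) evaluates to true; next u becomes 0; next v becomes 1; next at i=0:; next v becomes 0; next at i=1:; next v becomes 0; next at i=2:; next v becomes 0; next at i=3:; next v becomes 0; next at i=4:; next v becomes 0; next at i=5:; next v becomes 0; next s becomes 0; next at i=0:; next s becomes 0; next at i=1:; next s becomes 0; next at i=2:; next s becomes 0; next at i=3:; next s becomes 0; next u becomes 0; next final value 0
price_opt: t becomes 0; next u becomes -2; next (not (not (abs(x) < (y - z)))) evaluates to false; next t becomes -3; next v becomes 1; next at i=0:; next v becomes 1; next at i=1:; next v becomes 1; next at i=2:; next v becomes 1; next at i=3:; next v becomes 1; next at i=4:; next v becomes 1; next at i=5:; next v becomes 1; next s becomes 0; next at i=0:; next s becomes 9; next at i=1:; next s becomes 18; next at i=2:; next s becomes 27; next at i=3:; next s becomes 36; next u becomes 1; next final value 5
0 != 5, so the rewrite changes behavior.
verdict: not equivalent; witness: x=-1, y=-3, z=0


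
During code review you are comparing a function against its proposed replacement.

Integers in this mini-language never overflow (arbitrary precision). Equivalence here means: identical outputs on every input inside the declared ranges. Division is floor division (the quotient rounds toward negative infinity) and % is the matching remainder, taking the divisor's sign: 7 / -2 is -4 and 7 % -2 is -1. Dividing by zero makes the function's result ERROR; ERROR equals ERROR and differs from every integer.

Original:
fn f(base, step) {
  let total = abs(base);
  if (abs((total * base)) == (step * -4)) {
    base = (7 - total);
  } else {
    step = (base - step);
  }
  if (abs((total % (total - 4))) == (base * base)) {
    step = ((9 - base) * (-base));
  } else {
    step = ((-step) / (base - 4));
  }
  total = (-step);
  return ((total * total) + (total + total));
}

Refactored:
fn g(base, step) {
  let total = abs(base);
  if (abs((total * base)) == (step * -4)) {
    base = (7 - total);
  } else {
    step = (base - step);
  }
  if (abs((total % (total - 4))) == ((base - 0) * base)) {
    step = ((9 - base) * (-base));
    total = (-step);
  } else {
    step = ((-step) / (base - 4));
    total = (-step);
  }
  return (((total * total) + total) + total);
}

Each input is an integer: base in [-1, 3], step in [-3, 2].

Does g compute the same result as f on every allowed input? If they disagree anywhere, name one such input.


The two are interchangeable: constant usage differs; also arithmetic usage differs; also statement counts differ, and every declared input agrees.
Tracing base=2, step=-3: f: total becomes 2; next (abs((total * base)) == (step * -4)) evaluates to false; next step becomes 5; next (abs((total % (total - 4))) == (base * base)) evaluates to false; next step becomes 2; next total becomes -2; next final value 0 | g: total becomes 2; next (abs((total * base)) == (step * -4)) evaluates to false; next step becomes 5; next (abs((total % (total - 4))) == ((base - 0) * base)) evaluates to false; next step becomes 2; next total becomes -2; next final value 0 — matching result 0.
Every one of the 30 inputs gives matching results.
verdict: equivalent


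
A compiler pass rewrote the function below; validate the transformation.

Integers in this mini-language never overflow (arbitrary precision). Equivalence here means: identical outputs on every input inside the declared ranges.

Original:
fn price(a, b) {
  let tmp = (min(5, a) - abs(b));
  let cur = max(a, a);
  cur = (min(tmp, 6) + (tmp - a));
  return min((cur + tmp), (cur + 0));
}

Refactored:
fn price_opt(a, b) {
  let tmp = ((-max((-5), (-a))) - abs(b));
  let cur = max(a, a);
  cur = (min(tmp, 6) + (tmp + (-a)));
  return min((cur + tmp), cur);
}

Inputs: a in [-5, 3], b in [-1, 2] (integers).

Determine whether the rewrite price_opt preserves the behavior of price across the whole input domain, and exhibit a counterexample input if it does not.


Comparing the listings, the differences include: arithmetic usage differs, plus constant usage differs, plus min/max/abs usage differs.
Spot check at a=1, b=-1 — price: tmp=0, then cur=1, then cur=-1, then returns -1. price_opt: tmp=0, then cur=1, then cur=-1, then returns -1. Both give -1.
Checked all 36 inputs in the declared domain: the outputs agree on every one.
verdict: equivalent


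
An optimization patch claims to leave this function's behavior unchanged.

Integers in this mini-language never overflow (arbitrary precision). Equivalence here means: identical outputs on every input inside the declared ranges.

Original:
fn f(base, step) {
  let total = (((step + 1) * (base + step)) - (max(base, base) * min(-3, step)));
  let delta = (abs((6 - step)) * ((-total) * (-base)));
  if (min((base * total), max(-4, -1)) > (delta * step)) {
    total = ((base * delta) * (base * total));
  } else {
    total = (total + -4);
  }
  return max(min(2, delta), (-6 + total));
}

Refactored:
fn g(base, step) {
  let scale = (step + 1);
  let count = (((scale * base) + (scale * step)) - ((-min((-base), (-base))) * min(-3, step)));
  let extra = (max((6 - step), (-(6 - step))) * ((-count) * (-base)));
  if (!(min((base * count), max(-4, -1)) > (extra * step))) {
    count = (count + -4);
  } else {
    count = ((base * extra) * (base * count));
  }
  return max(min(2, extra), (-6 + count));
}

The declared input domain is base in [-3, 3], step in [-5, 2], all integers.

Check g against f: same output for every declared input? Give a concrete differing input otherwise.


The two versions differ — the changes include boolean connective usage differs; and constant usage differs; and arithmetic usage differs; and statement counts differ; and local variable names differ; and min/max/abs usage differs.
Spot check at base=-3, step=-5 — f: total becomes 17; next delta becomes -561; next (min((base * total), max(-4, -1)) > (delta * step)) evaluates to false; next total becomes 13; next final value 7. g: scale becomes -4; next count becomes 17; next extra becomes -561; next (!(min((base * count), max(-4, -1)) > (extra * step))) evaluates to true; next count becomes 13; next final value 7. Both give 7.
Sweeping the whole domain (56 inputs) finds no disagreement.
verdict: equivalent


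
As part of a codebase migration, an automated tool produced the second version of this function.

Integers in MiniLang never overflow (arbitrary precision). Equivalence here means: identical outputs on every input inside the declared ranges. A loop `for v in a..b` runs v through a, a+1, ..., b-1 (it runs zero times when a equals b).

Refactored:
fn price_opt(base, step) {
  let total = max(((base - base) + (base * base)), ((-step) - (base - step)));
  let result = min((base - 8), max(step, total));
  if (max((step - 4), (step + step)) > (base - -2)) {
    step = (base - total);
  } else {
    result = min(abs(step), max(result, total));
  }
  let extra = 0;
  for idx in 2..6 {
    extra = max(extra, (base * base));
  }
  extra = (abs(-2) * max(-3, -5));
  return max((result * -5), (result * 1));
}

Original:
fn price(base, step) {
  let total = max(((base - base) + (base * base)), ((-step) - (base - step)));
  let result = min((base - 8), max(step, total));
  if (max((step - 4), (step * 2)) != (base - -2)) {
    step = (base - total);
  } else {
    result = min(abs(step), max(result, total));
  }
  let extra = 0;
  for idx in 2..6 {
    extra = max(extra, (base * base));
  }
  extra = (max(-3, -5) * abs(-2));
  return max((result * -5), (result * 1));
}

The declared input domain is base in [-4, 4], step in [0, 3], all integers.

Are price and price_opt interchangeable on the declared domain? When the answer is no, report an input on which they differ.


These are not equivalent — on base=-1, step=0 the outputs split (45 vs 0).
price: total becomes 1; next result becomes -9; next (max((step - 4), (step * 2)) != (base - -2)) evaluates to true; next step becomes -2; next extra becomes 0; next at idx=2:; next extra becomes 1; next at idx=3:; next extra becomes 1; next at idx=4:; next extra becomes 1; next at idx=5:; next extra becomes 1; next extra becomes -6; next final value 45
price_opt: total becomes 1; next result becomes -9; next (max((step - 4), (step + step)) > (base - -2)) evaluates to false; next result becomes 0; next extra becomes 0; next at idx=2:; next extra becomes 1; next at idx=3:; next extra becomes 1; next at idx=4:; next extra becomes 1; next at idx=5:; next extra becomes 1; next extra becomes -6; next final value 0
verdict: not equivalent; witness: base=-1, step=0


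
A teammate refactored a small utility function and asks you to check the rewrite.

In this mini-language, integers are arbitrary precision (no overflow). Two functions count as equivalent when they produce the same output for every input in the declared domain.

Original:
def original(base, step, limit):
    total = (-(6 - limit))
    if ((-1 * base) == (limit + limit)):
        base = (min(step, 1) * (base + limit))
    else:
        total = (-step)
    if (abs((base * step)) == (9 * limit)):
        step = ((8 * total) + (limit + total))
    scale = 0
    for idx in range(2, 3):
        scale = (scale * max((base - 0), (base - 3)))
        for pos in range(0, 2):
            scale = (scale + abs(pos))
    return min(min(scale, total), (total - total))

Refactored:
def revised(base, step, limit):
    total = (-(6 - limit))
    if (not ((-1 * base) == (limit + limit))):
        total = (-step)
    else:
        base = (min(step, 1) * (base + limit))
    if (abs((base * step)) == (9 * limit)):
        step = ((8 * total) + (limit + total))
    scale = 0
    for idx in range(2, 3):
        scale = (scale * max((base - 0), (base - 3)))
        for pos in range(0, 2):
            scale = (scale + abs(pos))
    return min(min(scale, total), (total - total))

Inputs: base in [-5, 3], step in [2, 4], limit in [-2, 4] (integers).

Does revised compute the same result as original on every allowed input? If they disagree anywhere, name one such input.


The two versions differ — the changes include boolean connective usage differs.
One worked example (base=-3, step=2, limit=1) — original: total becomes -5; next ((-1 * base) == (limit + limit)) evaluates to false; next total becomes -2; next (abs((base * step)) == (9 * limit)) evaluates to false; next scale becomes 0; next at idx=2:; next scale becomes 0; next at pos=0:; next scale becomes 0; next at pos=1:; next scale becomes 1; next final value -2; revised: total becomes -5; next (not ((-1 * base) == (limit + limit))) evaluates to true; next total becomes -2; next (abs((base * step)) == (9 * limit)) evaluates to false; next scale becomes 0; next at idx=2:; next scale becomes 0; next at pos=0:; next scale becomes 0; next at pos=1:; next scale becomes 1; next final value -2; agreement on -2.
An exhaustive pass over the 189 declared inputs shows identical outputs.
verdict: equivalent


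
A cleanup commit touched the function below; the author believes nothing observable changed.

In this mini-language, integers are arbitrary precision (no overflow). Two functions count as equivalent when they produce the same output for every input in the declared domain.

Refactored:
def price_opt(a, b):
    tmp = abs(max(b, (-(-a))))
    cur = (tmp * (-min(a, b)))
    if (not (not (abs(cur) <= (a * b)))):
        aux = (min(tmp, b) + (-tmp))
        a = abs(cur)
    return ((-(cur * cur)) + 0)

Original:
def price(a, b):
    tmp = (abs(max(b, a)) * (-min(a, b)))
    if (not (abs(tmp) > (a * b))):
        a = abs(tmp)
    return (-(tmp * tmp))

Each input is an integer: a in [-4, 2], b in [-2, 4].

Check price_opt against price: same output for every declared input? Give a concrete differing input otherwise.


Side by side, the visible changes include: min/max/abs usage differs; also statement counts differ; also constant usage differs; also comparison usage differs; also arithmetic usage differs; also boolean connective usage differs; also local variable names differ.
Spot check at a=-3, b=4 — price: tmp = 12; (not (abs(tmp) > (a * b))) -> false; return -144. price_opt: tmp = 4; cur = 12; (not (not (abs(cur) <= (a * b)))) -> false; return -144. Both give -144.
Every one of the 49 inputs gives matching results.
verdict: equivalent


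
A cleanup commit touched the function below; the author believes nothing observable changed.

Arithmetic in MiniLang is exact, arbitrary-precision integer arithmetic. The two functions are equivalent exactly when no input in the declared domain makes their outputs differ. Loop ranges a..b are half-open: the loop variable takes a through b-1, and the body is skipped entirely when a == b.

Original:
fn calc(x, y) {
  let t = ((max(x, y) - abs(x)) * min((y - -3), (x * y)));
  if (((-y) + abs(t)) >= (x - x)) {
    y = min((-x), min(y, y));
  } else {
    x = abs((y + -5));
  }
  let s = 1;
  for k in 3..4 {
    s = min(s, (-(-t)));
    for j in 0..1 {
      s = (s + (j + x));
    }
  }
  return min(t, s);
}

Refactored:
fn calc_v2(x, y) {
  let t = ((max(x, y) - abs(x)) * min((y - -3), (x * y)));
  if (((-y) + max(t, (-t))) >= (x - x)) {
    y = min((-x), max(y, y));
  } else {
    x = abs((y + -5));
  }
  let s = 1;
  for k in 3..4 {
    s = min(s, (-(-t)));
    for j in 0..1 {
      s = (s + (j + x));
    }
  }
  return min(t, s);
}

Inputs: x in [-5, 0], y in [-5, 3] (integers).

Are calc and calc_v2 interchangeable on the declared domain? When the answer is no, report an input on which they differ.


Equivalent. Although `min(y, y)` became `max(y, y)`, no input in the stated domain can expose it.
An exhaustive pass over the 54 declared inputs shows identical outputs.
As a probe, take x=-4, y=2: calc runs t = 16; (((-y) + abs(t)) >= (x - x)) -> true; y = 2; s = 1; [k=3]; s = 1; [j=0]; s = -3; return -3; calc_v2 runs t = 16; (((-y) + max(t, (-t))) >= (x - x)) -> true; y = 2; s = 1; [k=3]; s = 1; [j=0]; s = -3; return -3; both end at -3.
verdict: equivalent


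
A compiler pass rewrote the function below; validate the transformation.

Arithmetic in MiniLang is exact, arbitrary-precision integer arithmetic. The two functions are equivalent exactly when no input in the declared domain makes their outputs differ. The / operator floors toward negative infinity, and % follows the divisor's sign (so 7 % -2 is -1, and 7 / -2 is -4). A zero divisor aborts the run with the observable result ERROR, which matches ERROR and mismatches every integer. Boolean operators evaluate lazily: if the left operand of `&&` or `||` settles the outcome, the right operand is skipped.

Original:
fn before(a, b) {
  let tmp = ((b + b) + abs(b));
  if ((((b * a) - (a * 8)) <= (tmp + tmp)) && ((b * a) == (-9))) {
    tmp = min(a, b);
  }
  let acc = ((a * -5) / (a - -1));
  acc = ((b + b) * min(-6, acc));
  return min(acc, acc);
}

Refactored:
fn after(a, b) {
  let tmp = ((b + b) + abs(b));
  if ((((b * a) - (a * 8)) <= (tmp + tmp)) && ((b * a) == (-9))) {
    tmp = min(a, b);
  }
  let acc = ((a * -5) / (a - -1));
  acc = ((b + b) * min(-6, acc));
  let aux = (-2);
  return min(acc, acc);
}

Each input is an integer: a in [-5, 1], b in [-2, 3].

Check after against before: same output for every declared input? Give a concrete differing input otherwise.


Changes here: statement counts differ, plus local variable names differ, plus constant usage differs; the full 42-point sweep finds no disagreement.
verdict: equivalent


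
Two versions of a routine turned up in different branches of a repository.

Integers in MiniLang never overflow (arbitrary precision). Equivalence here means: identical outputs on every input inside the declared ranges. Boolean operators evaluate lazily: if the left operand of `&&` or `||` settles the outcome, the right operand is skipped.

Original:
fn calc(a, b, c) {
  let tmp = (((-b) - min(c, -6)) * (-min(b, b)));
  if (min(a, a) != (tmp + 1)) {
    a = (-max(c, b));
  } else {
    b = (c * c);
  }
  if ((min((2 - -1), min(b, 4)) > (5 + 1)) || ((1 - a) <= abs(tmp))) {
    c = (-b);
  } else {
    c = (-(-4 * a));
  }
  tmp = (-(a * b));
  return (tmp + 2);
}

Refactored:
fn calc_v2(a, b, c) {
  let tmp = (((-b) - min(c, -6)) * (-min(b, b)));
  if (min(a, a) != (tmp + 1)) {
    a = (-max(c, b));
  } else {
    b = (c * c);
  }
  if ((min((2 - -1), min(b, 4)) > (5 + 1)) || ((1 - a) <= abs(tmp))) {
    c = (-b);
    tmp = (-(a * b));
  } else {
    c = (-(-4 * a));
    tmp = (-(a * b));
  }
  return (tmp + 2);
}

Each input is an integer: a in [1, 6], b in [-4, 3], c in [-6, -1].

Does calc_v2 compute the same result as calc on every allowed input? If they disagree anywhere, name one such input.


Comparing the listings, the differences include: statement counts differ, arithmetic usage differs.
Tracing a=4, b=3, c=-2: calc: tmp becomes -9; next (min(a, a) != (tmp + 1)) evaluates to true; next a becomes -3; next ((min((2 - -1), min(b, 4)) > (5 + 1)) || ((1 - a) <= abs(tmp))) evaluates to true; next c becomes -3; next tmp becomes 9; next final value 11 | calc_v2: tmp becomes -9; next (min(a, a) != (tmp + 1)) evaluates to true; next a becomes -3; next ((min((2 - -1), min(b, 4)) > (5 + 1)) || ((1 - a) <= abs(tmp))) evaluates to true; next c becomes -3; next tmp becomes 9; next final value 11 — matching result 11.
Across all 288 domain points the two functions coincide.
verdict: equivalent


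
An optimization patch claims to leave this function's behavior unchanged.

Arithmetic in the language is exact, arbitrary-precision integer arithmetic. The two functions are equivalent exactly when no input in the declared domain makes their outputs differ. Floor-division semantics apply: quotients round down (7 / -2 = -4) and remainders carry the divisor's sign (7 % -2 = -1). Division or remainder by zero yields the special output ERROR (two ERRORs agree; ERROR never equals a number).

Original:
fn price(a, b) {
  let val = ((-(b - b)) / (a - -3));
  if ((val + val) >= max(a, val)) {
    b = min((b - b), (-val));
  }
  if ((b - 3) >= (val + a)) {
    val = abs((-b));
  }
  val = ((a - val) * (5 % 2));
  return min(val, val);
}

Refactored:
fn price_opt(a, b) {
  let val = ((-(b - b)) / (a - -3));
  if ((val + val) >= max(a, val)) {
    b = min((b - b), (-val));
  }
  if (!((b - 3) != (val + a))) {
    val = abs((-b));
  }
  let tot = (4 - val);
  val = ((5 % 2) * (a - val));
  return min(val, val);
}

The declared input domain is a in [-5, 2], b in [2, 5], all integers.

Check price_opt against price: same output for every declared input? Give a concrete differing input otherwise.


Input a=1, b=5: -4 from price versus 1 from price_opt.
verdict: not equivalent; witness: a=1, b=5


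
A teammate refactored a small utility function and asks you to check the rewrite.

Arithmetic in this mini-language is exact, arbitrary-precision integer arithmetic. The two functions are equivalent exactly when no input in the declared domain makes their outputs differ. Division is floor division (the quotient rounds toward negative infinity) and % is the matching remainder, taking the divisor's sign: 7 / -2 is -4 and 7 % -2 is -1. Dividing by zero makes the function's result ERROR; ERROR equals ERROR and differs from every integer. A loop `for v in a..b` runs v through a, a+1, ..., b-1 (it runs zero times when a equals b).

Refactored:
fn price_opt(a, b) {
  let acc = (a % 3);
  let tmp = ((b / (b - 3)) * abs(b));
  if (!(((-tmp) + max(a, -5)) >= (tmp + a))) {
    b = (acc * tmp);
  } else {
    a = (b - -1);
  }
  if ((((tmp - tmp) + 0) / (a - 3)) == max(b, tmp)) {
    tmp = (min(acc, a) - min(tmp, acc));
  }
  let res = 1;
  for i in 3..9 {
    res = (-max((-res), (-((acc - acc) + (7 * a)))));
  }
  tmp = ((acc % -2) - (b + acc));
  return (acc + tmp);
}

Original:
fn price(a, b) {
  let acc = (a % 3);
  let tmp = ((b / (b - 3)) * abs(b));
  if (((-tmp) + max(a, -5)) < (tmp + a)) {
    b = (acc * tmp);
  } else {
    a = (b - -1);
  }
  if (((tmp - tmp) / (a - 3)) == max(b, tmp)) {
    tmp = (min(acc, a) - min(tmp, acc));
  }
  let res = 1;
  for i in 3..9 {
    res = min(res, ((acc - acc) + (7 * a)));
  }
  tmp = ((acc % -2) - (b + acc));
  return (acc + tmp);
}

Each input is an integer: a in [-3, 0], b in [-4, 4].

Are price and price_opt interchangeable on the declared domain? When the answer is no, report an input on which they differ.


Equivalent — the differences include boolean connective usage differs; and comparison usage differs; and arithmetic usage differs; and constant usage differs; and min/max/abs usage differs, yet no declared input distinguishes the two.
One worked example (a=-1, b=-3) — price: acc=2, then tmp=0, then (((-tmp) + max(a, -5)) < (tmp + a)) is false, then a=-2, then (((tmp - tmp) / (a - 3)) == max(b, tmp)) is true, then tmp=-2, then res=1, then (i=3), then res=-14, then (i=4), then res=-14, then (i=5), then res=-14, then (i=6), then res=-14, then (i=7), then res=-14, then (i=8), then res=-14, then tmp=1, then returns 3; price_opt: acc=2, then tmp=0, then (!(((-tmp) + max(a, -5)) >= (tmp + a))) is false, then a=-2, then ((((tmp - tmp) + 0) / (a - 3)) == max(b, tmp)) is true, then tmp=-2, then res=1, then (i=3), then res=-14, then (i=4), then res=-14, then (i=5), then res=-14, then (i=6), then res=-14, then (i=7), then res=-14, then (i=8), then res=-14, then tmp=1, then returns 3; agreement on 3.
Across all 36 domain points the two functions coincide.
verdict: equivalent


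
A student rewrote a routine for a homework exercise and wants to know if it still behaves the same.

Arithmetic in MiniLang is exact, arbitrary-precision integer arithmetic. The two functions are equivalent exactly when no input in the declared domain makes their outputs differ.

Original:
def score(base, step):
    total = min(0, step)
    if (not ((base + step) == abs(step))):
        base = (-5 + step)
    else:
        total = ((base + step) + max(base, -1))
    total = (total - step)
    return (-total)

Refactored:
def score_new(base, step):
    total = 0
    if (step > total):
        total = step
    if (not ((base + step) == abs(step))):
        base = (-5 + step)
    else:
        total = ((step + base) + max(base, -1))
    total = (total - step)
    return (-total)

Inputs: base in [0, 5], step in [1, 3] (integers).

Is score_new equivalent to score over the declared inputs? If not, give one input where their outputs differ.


Try base=1, step=1.
score: total = 0; (not ((base + step) == abs(step))) -> true; base = -4; total = -1; return 1
score_new: total = 0; (step > total) -> true; total = 1; (not ((base + step) == abs(step))) -> true; base = -4; total = 0; return 0
1 != 0, so the rewrite changes behavior.
verdict: not equivalent; witness: base=1, step=1
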